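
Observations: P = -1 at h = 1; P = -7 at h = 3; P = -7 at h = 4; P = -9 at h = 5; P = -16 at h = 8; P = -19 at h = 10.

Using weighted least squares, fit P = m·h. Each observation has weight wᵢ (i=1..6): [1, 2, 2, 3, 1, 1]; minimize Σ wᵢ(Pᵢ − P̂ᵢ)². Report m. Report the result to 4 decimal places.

Sums needed: Σwᵢ·h·h = 290.
Right-hand side: Σwᵢ·h·P = -552.
XᵀWX·[m]ᵀ = XᵀWP becomes [[290]]·[m]ᵀ = [-552]ᵀ.
m = (-552)/290 = -1.90345.

m = -1.9034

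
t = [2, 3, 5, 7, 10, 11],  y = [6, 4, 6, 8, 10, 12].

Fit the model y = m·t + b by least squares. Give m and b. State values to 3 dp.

Sums needed: Σt·t = 308, Σt = 38, Σ1 = 6.
And Σt·y = 342, Σy = 46.
AᵀA·[m, b]ᵀ = Aᵀy becomes [[308, 38]; [38, 6]]·[m, b]ᵀ = [342, 46]ᵀ.
Eliminating b: 6·(row 1) − 38·(row 2) gives 404·m = 6·342 − 38·46 = 304, so m = 76/101.
Then b = (46 − 38·(76/101))/6 = 293/101.

m = 0.752, b = 2.901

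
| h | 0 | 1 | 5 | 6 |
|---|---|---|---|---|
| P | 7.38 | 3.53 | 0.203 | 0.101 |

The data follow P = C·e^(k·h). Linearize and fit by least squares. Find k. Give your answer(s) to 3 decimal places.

Let Y = ln P. Fitting Y = k·h + ln C by least squares:
Σh = 12.0000, Σ(h)² = 62.0000, Σln P = -0.6271, Σh·ln P = -20.4673.
Equations: 62.0000·k + 12.0000·ln C = -20.4673;  12.0000·k + 4·ln C = -0.6271.
Δ = 62.0000·4 − (12.0000)² = 104.0000; k = (-20.4673·4 − 12.0000·-0.6271)/104.0000 = -0.71484, ln C = (62.0000·-0.6271 − 12.0000·-20.4673)/104.0000 = 1.98775.

k = -0.715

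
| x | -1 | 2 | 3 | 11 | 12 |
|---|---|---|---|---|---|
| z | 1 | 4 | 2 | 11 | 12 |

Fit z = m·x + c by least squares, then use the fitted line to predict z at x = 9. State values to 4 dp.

ẑ = 9.1351

Sums needed: Σx·x = 279, Σx = 27, Σ1 = 5.
For Mᵀz: Σx·z = 278, Σz = 30.
Normal equations: [[279, 27]; [27, 5]]·[m, c]ᵀ = [278, 30]ᵀ.
det = 279·5 − 27² = 666.
m = (278·5 − 27·30)/666 = 290/333; c = (279·30 − 27·278)/666 = 48/37.
At x = 9: ẑ = (290/333)·(9) + (48/37)·(1) = 338/37.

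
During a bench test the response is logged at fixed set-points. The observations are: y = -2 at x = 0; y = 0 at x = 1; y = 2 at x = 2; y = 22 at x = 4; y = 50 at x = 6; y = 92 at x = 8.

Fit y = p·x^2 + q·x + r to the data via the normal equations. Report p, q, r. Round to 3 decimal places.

p = 1.503, q = -0.285, r = -1.988

From the data, Σx^2·x^2 = 5665, Σx^2·x = 801, Σx^2 = 121, Σx·x = 121, Σx = 21, Σ1 = 6.
For Mᵀy: Σx^2·y = 8048, Σx·y = 1128, Σy = 164.
So MᵀM·[p, q, r]ᵀ = Mᵀy: [[5665, 801, 121]; [801, 121, 21]; [121, 21, 6]]·[p, q, r]ᵀ = [8048, 1128, 164]ᵀ.
Solving the 3×3 system (Gaussian elimination) gives p = 2407/1601, q = -2283/8005, r = -15912/8005.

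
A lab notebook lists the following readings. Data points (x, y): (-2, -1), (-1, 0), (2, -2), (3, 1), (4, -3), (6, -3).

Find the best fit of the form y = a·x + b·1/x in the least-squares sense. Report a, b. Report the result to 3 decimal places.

a = -0.491, b = 0.901

Forming AᵀA = [[70, 6]; [6, 245/144]] and Aᵀy = [-29, -17/12]ᵀ gives AᵀA·[a, b]ᵀ = Aᵀy.
Δ = 70·(245/144) − 6² = 5983/72.
a = ((-29)·(245/144) − 6·(-17/12))/(5983/72) = -5881/11966; b = (70·(-17/12) − 6·(-29))/(5983/72) = 5388/5983.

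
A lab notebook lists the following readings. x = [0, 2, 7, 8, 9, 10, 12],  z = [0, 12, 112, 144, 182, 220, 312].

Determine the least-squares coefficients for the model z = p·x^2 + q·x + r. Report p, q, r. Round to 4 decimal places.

Compute the Gram sums: Σx^2·x^2 = 43810, Σx^2·x = 4320, Σx^2 = 442, Σx·x = 442, Σx = 48, Σ1 = 7.
Moment sums: Σx^2·z = 96422, Σx·z = 9542, Σz = 982.
Solving the 3×3 system (Gaussian elimination) gives p = 461611/232113, q = 167637/77371, r = -33832/232113.

p = 1.9887, q = 2.1667, r = -0.1458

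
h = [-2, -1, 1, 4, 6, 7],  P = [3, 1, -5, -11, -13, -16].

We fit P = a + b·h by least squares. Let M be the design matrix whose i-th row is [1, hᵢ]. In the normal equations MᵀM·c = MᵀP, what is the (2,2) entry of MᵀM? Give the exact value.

107

Row 2 ↔ basis h, column 2 ↔ basis h, so (MᵀM)_{2,2} = Σᵢ (h)·(h) = (-2)·(-2) + (-1)·(-1) + (1)·(1) + (4)·(4) + (6)·(6) + (7)·(7) = 107.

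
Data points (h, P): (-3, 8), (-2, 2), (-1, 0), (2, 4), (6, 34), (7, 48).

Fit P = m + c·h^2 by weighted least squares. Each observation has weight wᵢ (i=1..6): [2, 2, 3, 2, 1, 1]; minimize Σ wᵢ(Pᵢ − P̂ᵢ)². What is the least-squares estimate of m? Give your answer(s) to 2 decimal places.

m = -0.98

MᵀWM·[m, c]ᵀ = MᵀWP reads: 11·m + 122·c = 110;  122·m + 3926·c = 3768.
Eliminating c: 3926·(row 1) − 122·(row 2) gives 28302·m = 3926·110 − 122·3768 = -27836, so m = -13918/14151.
Then c = (3768 − 122·(-13918/14151))/3926 = 14014/14151.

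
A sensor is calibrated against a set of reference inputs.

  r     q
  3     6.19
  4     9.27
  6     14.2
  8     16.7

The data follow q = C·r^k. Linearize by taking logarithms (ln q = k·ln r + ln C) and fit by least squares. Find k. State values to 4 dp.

k = 1.0177

Linearized form: ln q = k·ln r + ln C. From the 4 transformed points,
Σln r = 6.3561, Σ(ln r)² = 10.6632, Σln q = 9.5184, Σln r·ln q = 15.6981.
Equations: 10.6632·k + 6.3561·ln C = 15.6981;  6.3561·k + 4·ln C = 9.5184.
Δ = 10.6632·4 − (6.3561)² = 2.2529; k = (15.6981·4 − 6.3561·9.5184)/2.2529 = 1.01770, ln C = (10.6632·9.5184 − 6.3561·15.6981)/2.2529 = 0.76245.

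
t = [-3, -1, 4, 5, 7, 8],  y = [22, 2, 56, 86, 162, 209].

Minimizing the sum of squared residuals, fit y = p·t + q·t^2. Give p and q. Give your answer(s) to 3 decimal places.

p = 1.838, q = 3.042

From the data, Σt·t = 164, Σt·t^2 = 1016, Σt^2·t^2 = 7460.
Right-hand side: Σt·y = 3392, Σt^2·y = 24560.
Eliminating q: 7460·(row 1) − 1016·(row 2) gives 191184·p = 7460·3392 − 1016·24560 = 351360, so p = 7320/3983.
Then q = (24560 − 1016·(7320/3983))/7460 = 12116/3983.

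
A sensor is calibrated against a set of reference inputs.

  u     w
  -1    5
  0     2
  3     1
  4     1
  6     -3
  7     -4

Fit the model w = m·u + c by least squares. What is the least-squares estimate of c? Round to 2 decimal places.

c = 3.47

Forming MᵀM = [[111, 19]; [19, 6]] and Mᵀw = [-44, 2]ᵀ gives MᵀM·[m, c]ᵀ = Mᵀw.
Determinant 111·6 − 19² = 305.
m = ((-44)·6 − 19·2)/305 = -302/305; c = (111·2 − 19·(-44))/305 = 1058/305.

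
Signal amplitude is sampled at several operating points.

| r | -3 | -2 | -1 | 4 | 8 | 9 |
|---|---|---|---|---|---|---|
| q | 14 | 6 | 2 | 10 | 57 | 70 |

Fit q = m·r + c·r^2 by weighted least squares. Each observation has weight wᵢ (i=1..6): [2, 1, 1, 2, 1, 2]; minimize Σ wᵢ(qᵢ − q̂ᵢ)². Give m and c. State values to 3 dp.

Normal-equation sums: Σwᵢ·r·r = 281, Σwᵢ·r·r^2 = 2035, Σwᵢ·r^2·r^2 = 17909.
For XᵀWq: Σwᵢ·r·q = 1698, Σwᵢ·r^2·q = 15586.
det = 281·17909 − 2035² = 891204.
m = (1698·17909 − 2035·15586)/891204 = -327007/222801; c = (281·15586 − 2035·1698)/891204 = 231059/222801.

m = -1.468, c = 1.037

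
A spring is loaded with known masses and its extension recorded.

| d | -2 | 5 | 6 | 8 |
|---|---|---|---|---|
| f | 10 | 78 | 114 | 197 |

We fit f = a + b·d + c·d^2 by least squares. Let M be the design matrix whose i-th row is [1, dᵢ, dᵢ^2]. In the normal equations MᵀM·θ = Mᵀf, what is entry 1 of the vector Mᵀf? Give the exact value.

399

Entry 1 ↔ basis 1, so (Mᵀf)_{1} = Σᵢ fᵢ = (1)·(10) + (1)·(78) + (1)·(114) + (1)·(197) = 399.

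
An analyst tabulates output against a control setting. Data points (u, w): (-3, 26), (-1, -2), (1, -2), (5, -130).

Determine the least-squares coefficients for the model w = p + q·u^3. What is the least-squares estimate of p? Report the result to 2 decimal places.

Forming AᵀA = [[4, 98]; [98, 16356]] and Aᵀw = [-108, -16952]ᵀ gives AᵀA·[p, q]ᵀ = Aᵀw.
Determinant 4·16356 − 98² = 55820.
p = ((-108)·16356 − 98·(-16952))/55820 = -26288/13955; q = (4·(-16952) − 98·(-108))/55820 = -14306/13955.

p = -1.88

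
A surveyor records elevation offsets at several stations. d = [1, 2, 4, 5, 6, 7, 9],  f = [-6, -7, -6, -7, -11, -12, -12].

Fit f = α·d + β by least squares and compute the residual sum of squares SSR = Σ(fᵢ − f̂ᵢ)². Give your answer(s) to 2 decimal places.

SSR = 12.05

Compute the Gram sums: Σd·d = 212, Σd = 34, Σ1 = 7.
Right-hand side: Σd·f = -337, Σf = -61.
Determinant 212·7 − 34² = 328.
α = ((-337)·7 − 34·(-61))/328 = -285/328; β = (212·(-61) − 34·(-337))/328 = -737/164.
Residuals: -209/328, -63/82, 323/164, 603/328, -53/41, -467/328, 103/328; SSR = 3953/328.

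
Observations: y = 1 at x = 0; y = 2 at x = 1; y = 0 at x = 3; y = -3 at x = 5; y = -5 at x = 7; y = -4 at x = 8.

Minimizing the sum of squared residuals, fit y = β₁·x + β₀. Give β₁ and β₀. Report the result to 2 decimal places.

With design matrix A, AᵀA = [[148, 24]; [24, 6]] and Aᵀy = [-80, -9]ᵀ.
det = 148·6 − 24² = 312.
β₁ = ((-80)·6 − 24·(-9))/312 = -11/13; β₀ = (148·(-9) − 24·(-80))/312 = 49/26.

β₁ = -0.85, β₀ = 1.88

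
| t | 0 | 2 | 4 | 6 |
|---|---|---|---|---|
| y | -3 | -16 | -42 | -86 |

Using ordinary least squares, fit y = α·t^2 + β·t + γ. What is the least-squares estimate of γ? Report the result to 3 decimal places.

Entries of MᵀM: Σt^2·t^2 = 1568, Σt^2·t = 288, Σt^2 = 56, Σt·t = 56, Σt = 12, Σ1 = 4.
Moment sums: Σt^2·y = -3832, Σt·y = -716, Σy = -147.
Row-reducing yields α = -31/16, β = -17/8, γ = -13/4.

γ = -3.250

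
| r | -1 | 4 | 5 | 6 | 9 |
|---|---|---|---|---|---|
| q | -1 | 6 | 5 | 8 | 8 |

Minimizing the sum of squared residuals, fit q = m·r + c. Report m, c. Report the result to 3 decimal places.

m = 0.947, c = 0.842

Sums needed: Σr·r = 159, Σr = 23, Σ1 = 5.
For Xᵀq: Σr·q = 170, Σq = 26.
Eliminating c: 5·(row 1) − 23·(row 2) gives 266·m = 5·170 − 23·26 = 252, so m = 18/19.
Then c = (26 − 23·(18/19))/5 = 16/19.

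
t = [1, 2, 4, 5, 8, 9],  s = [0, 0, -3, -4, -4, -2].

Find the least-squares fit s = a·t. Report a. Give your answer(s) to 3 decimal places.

Setting ∂/∂a … = 0 gives: 191·a = -82.
(Σt·t = 191, Σt·s = -82.)
Hence a = -82 / 191 ≈ -0.429319.

a = -0.429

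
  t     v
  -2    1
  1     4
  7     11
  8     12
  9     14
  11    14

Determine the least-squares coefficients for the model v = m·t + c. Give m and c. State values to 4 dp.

m = 1.0812, c = 3.2068

Normal-equation sums: Σt·t = 320, Σt = 34, Σ1 = 6.
Moment sums: Σt·v = 455, Σv = 56.
Normal equations: [[320, 34]; [34, 6]]·[m, c]ᵀ = [455, 56]ᵀ.
Eliminating c: 6·(row 1) − 34·(row 2) gives 764·m = 6·455 − 34·56 = 826, so m = 413/382.
Then c = (56 − 34·(413/382))/6 = 1225/382.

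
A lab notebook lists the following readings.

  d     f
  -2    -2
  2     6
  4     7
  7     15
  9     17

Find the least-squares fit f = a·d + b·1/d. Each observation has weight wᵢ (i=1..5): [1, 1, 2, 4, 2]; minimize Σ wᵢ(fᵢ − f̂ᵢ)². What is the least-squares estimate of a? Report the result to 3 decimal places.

Setting ∂/∂a … = 0 gives: 398·a + 10·b = 798;  10·a + (23221/31752)·b = 2501/126.
det = 398·(23221/31752) − 10² = 3033379/15876.
a = (798·(23221/31752) − 10·(2501/126))/(3033379/15876) = 6113919/3033379; b = (398·(2501/126) − 10·798)/(3033379/15876) = -1270332/3033379.

a = 2.016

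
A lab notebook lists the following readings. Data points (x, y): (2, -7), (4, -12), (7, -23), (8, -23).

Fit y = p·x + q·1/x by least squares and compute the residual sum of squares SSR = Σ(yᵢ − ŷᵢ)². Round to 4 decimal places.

Sums needed: Σx·x = 133, Σx·1/x = 4, Σ1/x·1/x = 1093/3136.
And Σx·y = -407, Σ1/x·y = -709/56.
Normal equations: [[133, 4]; [4, 1093/3136]]·[p, q]ᵀ = [-407, -709/56]ᵀ.
Δ = 133·(1093/3136) − 4² = 13599/448.
p = ((-407)·(1093/3136) − 4·(-709/56))/(13599/448) = -95345/31731; q = (133·(-709/56) − 4·(-407))/(13599/448) = -8344/4533.
Residuals: -741/10577, 5070/10577, -2574/1511, 13416/10577; SSR = 50193/10577.

SSR = 4.7455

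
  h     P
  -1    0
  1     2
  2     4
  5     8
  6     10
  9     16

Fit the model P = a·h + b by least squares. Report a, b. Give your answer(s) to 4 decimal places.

With design matrix M, MᵀM = [[148, 22]; [22, 6]] and MᵀP = [254, 40]ᵀ.
Determinant 148·6 − 22² = 404.
a = (254·6 − 22·40)/404 = 161/101; b = (148·40 − 22·254)/404 = 83/101.

a = 1.5941, b = 0.8218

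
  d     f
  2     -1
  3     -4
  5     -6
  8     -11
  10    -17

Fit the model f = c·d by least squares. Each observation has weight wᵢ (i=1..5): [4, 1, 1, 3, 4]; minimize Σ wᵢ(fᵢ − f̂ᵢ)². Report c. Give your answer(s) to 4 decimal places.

MᵀWM·[c]ᵀ = MᵀWf reads: 642·c = -994.
Hence c = -994 / 642 ≈ -1.54829.

c = -1.5483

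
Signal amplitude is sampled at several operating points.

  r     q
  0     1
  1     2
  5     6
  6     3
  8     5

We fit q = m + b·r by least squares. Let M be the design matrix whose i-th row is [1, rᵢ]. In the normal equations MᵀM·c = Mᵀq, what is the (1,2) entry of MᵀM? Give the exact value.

20

Row 1 ↔ basis 1, column 2 ↔ basis r, so (MᵀM)_{1,2} = Σᵢ r = (1)·(0) + (1)·(1) + (1)·(5) + (1)·(6) + (1)·(8) = 20.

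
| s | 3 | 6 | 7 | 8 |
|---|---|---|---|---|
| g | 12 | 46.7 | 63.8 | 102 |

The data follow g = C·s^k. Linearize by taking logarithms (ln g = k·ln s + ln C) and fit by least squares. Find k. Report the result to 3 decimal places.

k = 2.097

Taking logs, ln g = k·ln s + ln C, so regress ln g on ln s.
Σln s = 6.9157, Σ(ln s)² = 12.5280, Σln g = 15.1094, Σln s·ln g = 27.3211.
Equations: 12.5280·k + 6.9157·ln C = 27.3211;  6.9157·k + 4·ln C = 15.1094.
Slope k = (n·Σln s·ln g − Σln s·Σln g)/(n·Σ(ln s)² − (Σln s)²) = (4·27.3211 − 6.9157·15.1094)/2.2847 = 2.09744; ln C = (Σln g − k·Σln s)/n = 0.15102.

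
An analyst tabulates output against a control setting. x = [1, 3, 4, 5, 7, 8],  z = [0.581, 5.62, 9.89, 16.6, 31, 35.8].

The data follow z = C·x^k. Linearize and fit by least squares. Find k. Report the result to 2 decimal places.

Linearized form: ln z = k·ln x + ln C. From the 6 transformed points,
Σln x = 8.1197, Σ(ln x)² = 13.8297, Σln z = 13.2962, Σln x·ln z = 23.7172.
Equations: 13.8297·k + 8.1197·ln C = 23.7172;  8.1197·k + 6·ln C = 13.2962.
Δ = 13.8297·6 − (8.1197)² = 17.0487; k = (23.7172·6 − 8.1197·13.2962)/17.0487 = 2.01436, ln C = (13.8297·13.2962 − 8.1197·23.7172)/17.0487 = -0.50997.

k = 2.01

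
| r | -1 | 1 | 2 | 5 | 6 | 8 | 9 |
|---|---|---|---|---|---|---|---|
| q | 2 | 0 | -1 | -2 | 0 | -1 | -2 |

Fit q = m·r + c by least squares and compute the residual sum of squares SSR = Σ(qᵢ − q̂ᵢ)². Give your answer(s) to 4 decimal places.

Entries of XᵀX: Σr·r = 212, Σr = 30, Σ1 = 7.
For Xᵀq: Σr·q = -40, Σq = -4.
So XᵀX·[m, c]ᵀ = Xᵀq: [[212, 30]; [30, 7]]·[m, c]ᵀ = [-40, -4]ᵀ.
Determinant 212·7 − 30² = 584.
m = ((-40)·7 − 30·(-4))/584 = -20/73; c = (212·(-4) − 30·(-40))/584 = 44/73.
Residuals: 82/73, -24/73, -77/73, -90/73, 76/73, 43/73, -10/73; SSR = 398/73.

SSR = 5.4521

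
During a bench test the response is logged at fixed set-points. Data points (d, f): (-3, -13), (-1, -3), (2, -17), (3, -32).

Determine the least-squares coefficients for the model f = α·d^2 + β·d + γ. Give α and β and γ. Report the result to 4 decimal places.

Forming MᵀM = [[179, 7, 23]; [7, 23, 1]; [23, 1, 4]] and Mᵀf = [-476, -88, -65]ᵀ gives MᵀM·[α, β, γ]ᵀ = Mᵀf.
Solving the 3×3 system (Gaussian elimination) gives α = -497/236, β = -717/236, γ = -399/118.

α = -2.1059, β = -3.0381, γ = -3.3814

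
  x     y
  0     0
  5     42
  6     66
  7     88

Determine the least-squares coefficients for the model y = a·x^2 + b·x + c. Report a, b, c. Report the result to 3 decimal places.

a = 2.025, b = -1.476, c = -0.057

Entries of MᵀM: Σx^2·x^2 = 4322, Σx^2·x = 684, Σx^2 = 110, Σx·x = 110, Σx = 18, Σ1 = 4.
Right-hand side: Σx^2·y = 7738, Σx·y = 1222, Σy = 196.
Normal equations: [[4322, 684, 110]; [684, 110, 18]; [110, 18, 4]]·[a, b, c]ᵀ = [7738, 1222, 196]ᵀ.
Inverting the 3×3 Gram matrix, [a, b, c]ᵀ = [958/473, -698/473, -27/473]ᵀ.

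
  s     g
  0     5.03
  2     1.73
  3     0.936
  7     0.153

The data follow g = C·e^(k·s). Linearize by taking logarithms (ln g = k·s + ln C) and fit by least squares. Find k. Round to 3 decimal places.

k = -0.496

Taking logs, ln g = k·s + ln C, so regress ln g on s.
Sums: Σs = 12.0000, Σ(s)² = 62.0000, Σln g = 0.2201, Σs·ln g = -12.2434.
Normal system: [[62.0000, 12.0000]; [12.0000, 4]]·[k, ln C]ᵀ = [-12.2434, 0.2201]ᵀ.
Slope k = (n·Σs·ln g − Σs·Σln g)/(n·Σ(s)² − (Σs)²) = (4·-12.2434 − 12.0000·0.2201)/104.0000 = -0.49629; ln C = (Σln g − k·Σs)/n = 1.54390.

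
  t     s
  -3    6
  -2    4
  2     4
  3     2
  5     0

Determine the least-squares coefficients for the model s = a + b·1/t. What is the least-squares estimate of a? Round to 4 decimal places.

a = 3.3047

XᵀX·[a, b]ᵀ = Xᵀs reads: 5·a + (1/5)·b = 16;  (1/5)·a + (343/450)·b = -4/3.
(Σ1 = 5, Σ1/t = 1/5, Σ1/t·1/t = 343/450, Σs = 16, Σ1/t·s = -4/3.)
Determinant 5·(343/450) − (1/5)² = 1697/450.
a = (16·(343/450) − (1/5)·(-4/3))/(1697/450) = 5608/1697; b = (5·(-4/3) − (1/5)·16)/(1697/450) = -4440/1697.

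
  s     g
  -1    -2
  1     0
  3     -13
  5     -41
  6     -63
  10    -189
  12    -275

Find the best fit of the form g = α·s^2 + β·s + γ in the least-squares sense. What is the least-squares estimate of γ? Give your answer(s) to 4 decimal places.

With design matrix A, AᵀA = [[32740, 3096, 316]; [3096, 316, 36]; [316, 36, 7]] and Aᵀg = [-61912, -5810, -583]ᵀ.
Solving the 3×3 system (Gaussian elimination) gives α = -76134/37063, β = 9137/5702, γ = 44651/37063.

γ = 1.2047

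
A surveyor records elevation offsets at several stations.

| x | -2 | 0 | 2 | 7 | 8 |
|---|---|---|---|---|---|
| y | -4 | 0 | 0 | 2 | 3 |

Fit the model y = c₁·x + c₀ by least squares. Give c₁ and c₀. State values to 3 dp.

c₁ = 0.566, c₀ = -1.497

Normal-equation sums: Σx·x = 121, Σx = 15, Σ1 = 5.
Moment sums: Σx·y = 46, Σy = 1.
Eliminating c₀: 5·(row 1) − 15·(row 2) gives 380·c₁ = 5·46 − 15·1 = 215, so c₁ = 43/76.
Then c₀ = (1 − 15·(43/76))/5 = -569/380.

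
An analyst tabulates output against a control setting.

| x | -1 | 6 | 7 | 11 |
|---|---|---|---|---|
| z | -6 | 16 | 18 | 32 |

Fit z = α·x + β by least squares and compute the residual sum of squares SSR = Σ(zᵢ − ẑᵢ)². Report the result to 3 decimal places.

With design matrix A, AᵀA = [[207, 23]; [23, 4]] and Aᵀz = [580, 60]ᵀ.
det = 207·4 − 23² = 299.
α = (580·4 − 23·60)/299 = 940/299; β = (207·60 − 23·580)/299 = -40/13.
Residuals: 66/299, 64/299, -278/299, 148/299; SSR = 360/299.

SSR = 1.204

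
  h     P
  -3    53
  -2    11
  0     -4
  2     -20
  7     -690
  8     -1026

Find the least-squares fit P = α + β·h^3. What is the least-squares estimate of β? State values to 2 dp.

The normal equations are: 6·α + 828·β = -1676;  828·α + 380650·β = -763661.
Eliminating β: 380650·(row 1) − 828·(row 2) gives 1598316·α = 380650·(-1676) − 828·(-763661) = -5658092, so α = -61501/17373.
Then β = ((-763661) − 828·(-61501/17373))/380650 = -532373/266386.

β = -2.00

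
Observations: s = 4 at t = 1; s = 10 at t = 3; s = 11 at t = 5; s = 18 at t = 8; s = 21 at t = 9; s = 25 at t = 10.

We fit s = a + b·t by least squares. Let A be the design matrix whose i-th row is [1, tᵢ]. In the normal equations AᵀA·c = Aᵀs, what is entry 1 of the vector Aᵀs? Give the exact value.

Entry 1 ↔ basis 1, so (Aᵀs)_{1} = Σᵢ sᵢ = (1)·(4) + (1)·(10) + (1)·(11) + (1)·(18) + (1)·(21) + (1)·(25) = 89.

89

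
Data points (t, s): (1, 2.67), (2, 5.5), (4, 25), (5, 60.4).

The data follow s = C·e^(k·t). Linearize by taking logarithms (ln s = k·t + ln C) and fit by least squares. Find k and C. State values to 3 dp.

Linearized form: ln s = k·t + ln C. From the 4 transformed points,
Σt = 12.0000, Σ(t)² = 46.0000, Σln s = 10.0067, Σt·ln s = 37.7720.
Normal system: [[46.0000, 12.0000]; [12.0000, 4]]·[k, ln C]ᵀ = [37.7720, 10.0067]ᵀ.
Δ = 46.0000·4 − (12.0000)² = 40.0000; k = (37.7720·4 − 12.0000·10.0067)/40.0000 = 0.77519, ln C = (46.0000·10.0067 − 12.0000·37.7720)/40.0000 = 0.17609, so C = exp(0.17609) = 1.19254.

k = 0.775, C = 1.193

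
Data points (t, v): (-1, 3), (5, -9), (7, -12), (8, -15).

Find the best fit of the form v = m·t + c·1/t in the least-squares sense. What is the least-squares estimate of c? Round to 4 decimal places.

c = -1.1837

From the data, Σt·t = 139, Σt·1/t = 4, Σ1/t·1/t = 84361/78400.
And Σt·v = -252, Σ1/t·v = -2349/280.
XᵀX·[m, c]ᵀ = Xᵀv becomes [[139, 4]; [4, 84361/78400]]·[m, c]ᵀ = [-252, -2349/280]ᵀ.
Determinant 139·(84361/78400) − 4² = 10471779/78400.
m = ((-252)·(84361/78400) − 4·(-2349/280))/(10471779/78400) = -2069788/1163531; c = (139·(-2349/280) − 4·(-252))/(10471779/78400) = -1377320/1163531.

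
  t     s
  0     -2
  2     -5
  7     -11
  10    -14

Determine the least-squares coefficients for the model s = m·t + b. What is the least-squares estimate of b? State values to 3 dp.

Sums needed: Σt·t = 153, Σt = 19, Σ1 = 4.
Right-hand side: Σt·s = -227, Σs = -32.
det = 153·4 − 19² = 251.
m = ((-227)·4 − 19·(-32))/251 = -300/251; b = (153·(-32) − 19·(-227))/251 = -583/251.

b = -2.323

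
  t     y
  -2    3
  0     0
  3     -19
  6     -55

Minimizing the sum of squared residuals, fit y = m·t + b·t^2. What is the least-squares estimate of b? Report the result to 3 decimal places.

With design matrix M, MᵀM = [[49, 235]; [235, 1393]] and Mᵀy = [-393, -2139]ᵀ.
Determinant 49·1393 − 235² = 13032.
m = ((-393)·1393 − 235·(-2139))/13032 = -622/181; b = (49·(-2139) − 235·(-393))/13032 = -173/181.

b = -0.956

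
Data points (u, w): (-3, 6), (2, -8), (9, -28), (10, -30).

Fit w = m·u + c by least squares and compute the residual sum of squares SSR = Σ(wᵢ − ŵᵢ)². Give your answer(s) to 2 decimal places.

The normal equations are: 194·m + 18·c = -586;  18·m + 4·c = -60.
(Σu·u = 194, Σu = 18, Σ1 = 4, Σu·w = -586, Σw = -60.)
det = 194·4 − 18² = 452.
m = ((-586)·4 − 18·(-60))/452 = -316/113; c = (194·(-60) − 18·(-586))/452 = -273/113.
Residuals: 3/113, 1/113, -47/113, 43/113; SSR = 36/113.

SSR = 0.32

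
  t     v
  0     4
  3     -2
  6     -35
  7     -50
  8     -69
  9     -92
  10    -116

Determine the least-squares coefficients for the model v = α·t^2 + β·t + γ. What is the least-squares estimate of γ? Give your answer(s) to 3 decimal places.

The normal system AᵀA·[α, β, γ]ᵀ = Aᵀv is [[24435, 2827, 339]; [2827, 339, 43]; [339, 43, 7]]·[α, β, γ]ᵀ = [-27196, -3106, -360]ᵀ.
Row-reducing yields α = -56579/40072, β = 83891/40072, γ = 20483/5009.

γ = 4.089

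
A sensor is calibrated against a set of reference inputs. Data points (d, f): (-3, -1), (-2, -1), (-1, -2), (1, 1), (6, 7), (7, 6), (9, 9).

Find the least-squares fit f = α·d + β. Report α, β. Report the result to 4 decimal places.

Setting ∂/∂α … = 0 gives: 181·α + 17·β = 173;  17·α + 7·β = 19.
det = 181·7 − 17² = 978.
α = (173·7 − 17·19)/978 = 148/163; β = (181·19 − 17·173)/978 = 83/163.

α = 0.9080, β = 0.5092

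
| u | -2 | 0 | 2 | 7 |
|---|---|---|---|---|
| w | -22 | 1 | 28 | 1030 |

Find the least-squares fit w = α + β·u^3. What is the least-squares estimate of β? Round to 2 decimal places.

β = 3.00

Entries of AᵀA: Σ1 = 4, Σu^3 = 343, Σu^3·u^3 = 117777.
For Aᵀw: Σw = 1037, Σu^3·w = 353690.
So AᵀA·[α, β]ᵀ = Aᵀw: [[4, 343]; [343, 117777]]·[α, β]ᵀ = [1037, 353690]ᵀ.
Δ = 4·117777 − 343² = 353459.
α = (1037·117777 − 343·353690)/353459 = 819079/353459; β = (4·353690 − 343·1037)/353459 = 1059069/353459.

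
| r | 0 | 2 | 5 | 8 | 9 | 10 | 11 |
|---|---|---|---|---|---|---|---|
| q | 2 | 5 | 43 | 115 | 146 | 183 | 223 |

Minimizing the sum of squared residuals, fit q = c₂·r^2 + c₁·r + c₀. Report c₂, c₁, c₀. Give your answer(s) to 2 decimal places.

The normal equations are: 35939·c₂ + 3705·c₁ + 395·c₀ = 65564;  3705·c₂ + 395·c₁ + 45·c₀ = 6742;  395·c₂ + 45·c₁ + 7·c₀ = 717.
(Σr^2·r^2 = 35939, Σr^2·r = 3705, Σr^2 = 395, Σr·r = 395, Σr = 45, Σ1 = 7, Σr^2·q = 65564, Σr·q = 6742, Σq = 717.)
Inverting the 3×3 Gram matrix, [c₂, c₁, c₀]ᵀ = [58727/29428, -269471/147140, 23425/14714]ᵀ.

c₂ = 2.00, c₁ = -1.83, c₀ = 1.59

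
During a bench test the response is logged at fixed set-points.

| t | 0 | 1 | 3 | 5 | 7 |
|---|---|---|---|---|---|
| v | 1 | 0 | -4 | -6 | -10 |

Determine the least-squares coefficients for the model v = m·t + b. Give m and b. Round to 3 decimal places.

m = -1.561, b = 1.195

With design matrix X, XᵀX = [[84, 16]; [16, 5]] and Xᵀv = [-112, -19]ᵀ.
Eliminating b: 5·(row 1) − 16·(row 2) gives 164·m = 5·(-112) − 16·(-19) = -256, so m = -64/41.
Then b = ((-19) − 16·(-64/41))/5 = 49/41.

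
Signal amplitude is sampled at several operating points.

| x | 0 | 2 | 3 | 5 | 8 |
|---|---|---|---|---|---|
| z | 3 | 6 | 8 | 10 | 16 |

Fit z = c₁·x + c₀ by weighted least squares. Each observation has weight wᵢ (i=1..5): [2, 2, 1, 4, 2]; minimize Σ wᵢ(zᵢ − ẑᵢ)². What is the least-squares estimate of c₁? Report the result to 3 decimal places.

With design matrix A, AᵀWA = [[245, 43]; [43, 11]] and AᵀWz = [504, 98]ᵀ.
det = 245·11 − 43² = 846.
c₁ = (504·11 − 43·98)/846 = 665/423; c₀ = (245·98 − 43·504)/846 = 1169/423.

c₁ = 1.572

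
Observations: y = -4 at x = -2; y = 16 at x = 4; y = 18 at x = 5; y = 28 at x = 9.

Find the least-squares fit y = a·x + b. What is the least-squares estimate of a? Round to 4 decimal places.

Normal-equation sums: Σx·x = 126, Σx = 16, Σ1 = 4.
For Aᵀy: Σx·y = 414, Σy = 58.
So AᵀA·[a, b]ᵀ = Aᵀy: [[126, 16]; [16, 4]]·[a, b]ᵀ = [414, 58]ᵀ.
Determinant 126·4 − 16² = 248.
a = (414·4 − 16·58)/248 = 91/31; b = (126·58 − 16·414)/248 = 171/62.

a = 2.9355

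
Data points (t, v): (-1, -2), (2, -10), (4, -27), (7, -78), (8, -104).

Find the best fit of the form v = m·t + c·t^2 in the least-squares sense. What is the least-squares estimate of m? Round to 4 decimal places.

Setting ∂/∂m … = 0 gives: 134·m + 926·c = -1504;  926·m + 6770·c = -10952.
(Σt·t = 134, Σt·t^2 = 926, Σt^2·t^2 = 6770, Σt·v = -1504, Σt^2·v = -10952.)
Determinant 134·6770 − 926² = 49704.
m = ((-1504)·6770 − 926·(-10952))/49704 = -5066/6213; c = (134·(-10952) − 926·(-1504))/49704 = -9358/6213.

m = -0.8154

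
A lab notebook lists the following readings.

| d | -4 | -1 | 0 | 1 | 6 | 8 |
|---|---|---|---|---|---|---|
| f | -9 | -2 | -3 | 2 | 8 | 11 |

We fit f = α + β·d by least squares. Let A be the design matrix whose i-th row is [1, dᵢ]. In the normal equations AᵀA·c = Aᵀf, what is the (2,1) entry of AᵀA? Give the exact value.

10

Row 2 ↔ basis d, column 1 ↔ basis 1, so (AᵀA)_{2,1} = Σᵢ d = (-4)·(1) + (-1)·(1) + (0)·(1) + (1)·(1) + (6)·(1) + (8)·(1) = 10.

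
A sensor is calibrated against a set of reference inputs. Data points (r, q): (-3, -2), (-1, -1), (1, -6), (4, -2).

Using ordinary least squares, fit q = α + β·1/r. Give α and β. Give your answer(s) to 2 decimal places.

Sums needed: Σ1 = 4, Σ1/r = -1/12, Σ1/r·1/r = 313/144.
Right-hand side: Σq = -11, Σ1/r·q = -29/6.
AᵀA·[α, β]ᵀ = Aᵀq becomes [[4, -1/12]; [-1/12, 313/144]]·[α, β]ᵀ = [-11, -29/6]ᵀ.
det = 4·(313/144) − (-1/12)² = 139/16.
α = ((-11)·(313/144) − (-1/12)·(-29/6))/(139/16) = -389/139; β = (4·(-29/6) − (-1/12)·(-11))/(139/16) = -324/139.

α = -2.80, β = -2.33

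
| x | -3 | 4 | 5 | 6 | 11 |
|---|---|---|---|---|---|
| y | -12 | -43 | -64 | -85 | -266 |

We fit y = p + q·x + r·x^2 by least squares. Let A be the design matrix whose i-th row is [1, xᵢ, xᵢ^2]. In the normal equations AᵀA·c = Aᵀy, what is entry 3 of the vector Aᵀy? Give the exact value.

-37642

Entry 3 ↔ basis x^2, so (Aᵀy)_{3} = Σᵢ (x^2)·yᵢ = (9)·(-12) + (16)·(-43) + (25)·(-64) + (36)·(-85) + (121)·(-266) = -37642.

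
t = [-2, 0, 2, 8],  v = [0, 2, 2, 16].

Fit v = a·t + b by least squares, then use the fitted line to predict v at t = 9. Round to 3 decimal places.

v̂ = 16.500

Entries of MᵀM: Σt·t = 72, Σt = 8, Σ1 = 4.
Moment sums: Σt·v = 132, Σv = 20.
MᵀM·[a, b]ᵀ = Mᵀv becomes [[72, 8]; [8, 4]]·[a, b]ᵀ = [132, 20]ᵀ.
Eliminating b: 4·(row 1) − 8·(row 2) gives 224·a = 4·132 − 8·20 = 368, so a = 23/14.
Then b = (20 − 8·(23/14))/4 = 12/7.
At t = 9: v̂ = (23/14)·(9) + (12/7)·(1) = 33/2.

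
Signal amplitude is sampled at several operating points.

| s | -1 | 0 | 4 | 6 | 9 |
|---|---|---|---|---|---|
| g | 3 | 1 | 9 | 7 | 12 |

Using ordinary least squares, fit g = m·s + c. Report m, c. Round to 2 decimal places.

m = 0.98, c = 2.87

Sums needed: Σs·s = 134, Σs = 18, Σ1 = 5.
And Σs·g = 183, Σg = 32.
MᵀM·[m, c]ᵀ = Mᵀg becomes [[134, 18]; [18, 5]]·[m, c]ᵀ = [183, 32]ᵀ.
Determinant 134·5 − 18² = 346.
m = (183·5 − 18·32)/346 = 339/346; c = (134·32 − 18·183)/346 = 497/173.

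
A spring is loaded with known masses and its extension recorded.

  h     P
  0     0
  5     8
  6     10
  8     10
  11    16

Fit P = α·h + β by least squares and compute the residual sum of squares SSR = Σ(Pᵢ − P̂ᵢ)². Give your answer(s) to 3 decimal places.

SSR = 4.558

Entries of MᵀM: Σh·h = 246, Σh = 30, Σ1 = 5.
Right-hand side: Σh·P = 356, ΣP = 44.
MᵀM·[α, β]ᵀ = MᵀP becomes [[246, 30]; [30, 5]]·[α, β]ᵀ = [356, 44]ᵀ.
Δ = 246·5 − 30² = 330.
α = (356·5 − 30·44)/330 = 46/33; β = (246·44 − 30·356)/330 = 24/55.
Residuals: -24/55, 98/165, 6/5, -262/165, 38/165; SSR = 752/165.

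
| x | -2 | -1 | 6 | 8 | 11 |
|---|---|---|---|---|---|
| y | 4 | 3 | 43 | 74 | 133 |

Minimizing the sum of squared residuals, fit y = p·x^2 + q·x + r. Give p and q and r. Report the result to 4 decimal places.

Setting ∂/∂p … = 0 gives: 20050·p + 2050·q + 226·r = 22396;  2050·p + 226·q + 22·r = 2302;  226·p + 22·q + 5·r = 257.
Row-reducing yields p = 65169/65152, q = 58155/65152, r = 36823/16288.

p = 1.0003, q = 0.8926, r = 2.2607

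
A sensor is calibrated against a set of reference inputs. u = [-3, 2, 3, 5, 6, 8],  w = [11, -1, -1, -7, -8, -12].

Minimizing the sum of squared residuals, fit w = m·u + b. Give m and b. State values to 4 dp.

m = -2.0952, b = 4.3333

The normal equations are: 147·m + 21·b = -217;  21·m + 6·b = -18.
(Σu·u = 147, Σu = 21, Σ1 = 6, Σu·w = -217, Σw = -18.)
det = 147·6 − 21² = 441.
m = ((-217)·6 − 21·(-18))/441 = -44/21; b = (147·(-18) − 21·(-217))/441 = 13/3.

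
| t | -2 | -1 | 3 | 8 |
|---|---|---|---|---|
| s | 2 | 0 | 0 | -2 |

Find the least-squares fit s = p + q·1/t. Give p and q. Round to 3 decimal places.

From the data, Σ1 = 4, Σ1/t = -25/24, Σ1/t·1/t = 793/576.
And Σs = 0, Σ1/t·s = -5/4.
Eliminating q: (793/576)·(row 1) − (-25/24)·(row 2) gives (283/64)·p = (793/576)·0 − (-25/24)·(-5/4) = -125/96, so p = -250/849.
Then q = ((-5/4) − (-25/24)·(-250/849))/(793/576) = -320/283.

p = -0.294, q = -1.131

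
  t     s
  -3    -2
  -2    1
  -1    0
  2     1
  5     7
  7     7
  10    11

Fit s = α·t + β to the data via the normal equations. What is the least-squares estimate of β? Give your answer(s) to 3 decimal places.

Forming MᵀM = [[192, 18]; [18, 7]] and Mᵀs = [200, 25]ᵀ gives MᵀM·[α, β]ᵀ = Mᵀs.
Δ = 192·7 − 18² = 1020.
α = (200·7 − 18·25)/1020 = 95/102; β = (192·25 − 18·200)/1020 = 20/17.

β = 1.176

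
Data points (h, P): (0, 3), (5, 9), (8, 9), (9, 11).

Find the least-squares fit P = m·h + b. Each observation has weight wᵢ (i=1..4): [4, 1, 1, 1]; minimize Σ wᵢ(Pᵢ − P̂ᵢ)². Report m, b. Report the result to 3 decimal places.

Normal-equation sums: Σwᵢ·h·h = 170, Σwᵢ·h = 22, Σwᵢ·1 = 7.
And Σwᵢ·h·P = 216, Σwᵢ·P = 41.
So AᵀWA·[m, b]ᵀ = AᵀWP: [[170, 22]; [22, 7]]·[m, b]ᵀ = [216, 41]ᵀ.
Eliminating b: 7·(row 1) − 22·(row 2) gives 706·m = 7·216 − 22·41 = 610, so m = 305/353.
Then b = (41 − 22·(305/353))/7 = 1109/353.

m = 0.864, b = 3.142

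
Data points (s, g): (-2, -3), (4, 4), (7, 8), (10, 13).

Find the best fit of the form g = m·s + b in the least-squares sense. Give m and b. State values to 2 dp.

m = 1.31, b = -0.74

Compute the Gram sums: Σs·s = 169, Σs = 19, Σ1 = 4.
Moment sums: Σs·g = 208, Σg = 22.
AᵀA·[m, b]ᵀ = Aᵀg becomes [[169, 19]; [19, 4]]·[m, b]ᵀ = [208, 22]ᵀ.
det = 169·4 − 19² = 315.
m = (208·4 − 19·22)/315 = 46/35; b = (169·22 − 19·208)/315 = -26/35.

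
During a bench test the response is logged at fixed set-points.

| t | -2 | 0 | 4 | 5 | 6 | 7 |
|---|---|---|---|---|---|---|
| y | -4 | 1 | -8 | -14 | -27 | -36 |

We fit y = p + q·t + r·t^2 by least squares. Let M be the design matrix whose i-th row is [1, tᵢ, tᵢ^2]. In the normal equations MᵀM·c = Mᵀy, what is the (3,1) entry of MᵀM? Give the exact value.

Row 3 ↔ basis t^2, column 1 ↔ basis 1, so (MᵀM)_{3,1} = Σᵢ t^2 = (4)·(1) + (0)·(1) + (16)·(1) + (25)·(1) + (36)·(1) + (49)·(1) = 130.

130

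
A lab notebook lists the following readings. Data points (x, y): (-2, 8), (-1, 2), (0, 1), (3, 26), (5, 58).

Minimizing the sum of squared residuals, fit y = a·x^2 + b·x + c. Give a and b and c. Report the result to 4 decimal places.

a = 1.9566, b = 1.5150, c = 2.2232

Sums needed: Σx^2·x^2 = 723, Σx^2·x = 143, Σx^2 = 39, Σx·x = 39, Σx = 5, Σ1 = 5.
And Σx^2·y = 1718, Σx·y = 350, Σy = 95.
Row-reducing yields a = 16745/8558, b = 12965/8558, c = 9513/4279.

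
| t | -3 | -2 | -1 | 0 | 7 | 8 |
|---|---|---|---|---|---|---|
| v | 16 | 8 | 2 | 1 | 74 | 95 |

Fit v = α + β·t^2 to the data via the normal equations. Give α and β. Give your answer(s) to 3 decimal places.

Entries of AᵀA: Σ1 = 6, Σt^2 = 127, Σt^2·t^2 = 6595.
And Σv = 196, Σt^2·v = 9884.
Determinant 6·6595 − 127² = 23441.
α = (196·6595 − 127·9884)/23441 = 37352/23441; β = (6·9884 − 127·196)/23441 = 34412/23441.

α = 1.593, β = 1.468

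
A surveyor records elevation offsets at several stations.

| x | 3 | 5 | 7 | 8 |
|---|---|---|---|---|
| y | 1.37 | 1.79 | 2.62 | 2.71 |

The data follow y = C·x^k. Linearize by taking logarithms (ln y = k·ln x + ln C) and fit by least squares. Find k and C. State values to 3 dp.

Linearized form: ln y = k·ln x + ln C. From the 4 transformed points,
Σln x = 6.7334, Σ(ln x)² = 11.9079, Σln y = 2.8571, Σln x·ln y = 5.2302.
Equations: 11.9079·k + 6.7334·ln C = 5.2302;  6.7334·k + 4·ln C = 2.8571.
Solving (det = 2.2928): k = 0.73387, ln C = -0.52107, so C = exp(-0.52107) = 0.59389.

k = 0.734, C = 0.594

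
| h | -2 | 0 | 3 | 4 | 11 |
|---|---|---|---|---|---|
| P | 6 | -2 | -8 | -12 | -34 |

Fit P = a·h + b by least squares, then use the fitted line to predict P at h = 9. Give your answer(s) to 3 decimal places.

P̂ = -27.494

XᵀX·[a, b]ᵀ = XᵀP reads: 150·a + 16·b = -458;  16·a + 5·b = -50.
det = 150·5 − 16² = 494.
a = ((-458)·5 − 16·(-50))/494 = -745/247; b = (150·(-50) − 16·(-458))/494 = -86/247.
At h = 9: P̂ = (-745/247)·(9) + (-86/247)·(1) = -6791/247.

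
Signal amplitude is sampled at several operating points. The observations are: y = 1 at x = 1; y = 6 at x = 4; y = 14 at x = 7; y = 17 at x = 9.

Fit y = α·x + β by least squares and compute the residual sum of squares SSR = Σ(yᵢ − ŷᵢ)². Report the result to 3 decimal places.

SSR = 1.755

The normal equations are: 147·α + 21·β = 276;  21·α + 4·β = 38.
Δ = 147·4 − 21² = 147.
α = (276·4 − 21·38)/147 = 102/49; β = (147·38 − 21·276)/147 = -10/7.
Residuals: 17/49, -44/49, 6/7, -15/49; SSR = 86/49.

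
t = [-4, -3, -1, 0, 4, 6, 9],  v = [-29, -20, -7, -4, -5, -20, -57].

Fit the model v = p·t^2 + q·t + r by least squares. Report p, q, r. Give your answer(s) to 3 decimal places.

Sums needed: Σt^2·t^2 = 8451, Σt^2·t = 917, Σt^2 = 159, Σt·t = 159, Σt = 11, Σ1 = 7.
For Mᵀv: Σt^2·v = -6068, Σt·v = -470, Σv = -142.
Normal equations: [[8451, 917, 159]; [917, 159, 11]; [159, 11, 7]]·[p, q, r]ᵀ = [-6068, -470, -142]ᵀ.
Inverting the 3×3 Gram matrix, [p, q, r]ᵀ = [-416752/421289, 1228069/421289, -1009747/421289]ᵀ.

p = -0.989, q = 2.915, r = -2.397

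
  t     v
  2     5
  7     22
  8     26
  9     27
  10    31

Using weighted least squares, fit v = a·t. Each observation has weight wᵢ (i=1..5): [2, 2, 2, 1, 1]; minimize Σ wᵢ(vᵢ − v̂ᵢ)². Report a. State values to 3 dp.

a = 3.125

From the data, Σwᵢ·t·t = 415.
Right-hand side: Σwᵢ·t·v = 1297.
AᵀWA·[a]ᵀ = AᵀWv becomes [[415]]·[a]ᵀ = [1297]ᵀ.
Hence a = 1297 / 415 ≈ 3.1253.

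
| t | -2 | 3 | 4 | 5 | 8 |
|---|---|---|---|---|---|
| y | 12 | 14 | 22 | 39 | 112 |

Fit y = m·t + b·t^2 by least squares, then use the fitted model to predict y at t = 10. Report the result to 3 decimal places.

The normal equations are: 118·m + 720·b = 1197;  720·m + 5074·b = 8669.
(Σt·t = 118, Σt·t^2 = 720, Σt^2·t^2 = 5074, Σt·y = 1197, Σt^2·y = 8669.)
det = 118·5074 − 720² = 80332.
m = (1197·5074 − 720·8669)/80332 = -84051/40166; b = (118·8669 − 720·1197)/80332 = 80551/40166.
At t = 10: ŷ = (-84051/40166)·(10) + (80551/40166)·(100) = 3607295/20083.

ŷ = 179.619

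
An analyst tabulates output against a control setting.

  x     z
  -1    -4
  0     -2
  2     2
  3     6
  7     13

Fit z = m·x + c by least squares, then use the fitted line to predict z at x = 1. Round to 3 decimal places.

Setting ∂/∂m … = 0 gives: 63·m + 11·c = 117;  11·m + 5·c = 15.
Determinant 63·5 − 11² = 194.
m = (117·5 − 11·15)/194 = 210/97; c = (63·15 − 11·117)/194 = -171/97.
At x = 1: ẑ = (210/97)·(1) + (-171/97)·(1) = 39/97.

ẑ = 0.402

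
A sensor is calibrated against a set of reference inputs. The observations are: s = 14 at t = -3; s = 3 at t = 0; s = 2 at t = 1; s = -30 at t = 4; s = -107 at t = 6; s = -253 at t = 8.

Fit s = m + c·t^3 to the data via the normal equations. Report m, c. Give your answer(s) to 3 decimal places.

Forming MᵀM = [[6, 766]; [766, 313626]] and Mᵀs = [-371, -154944]ᵀ gives MᵀM·[m, c]ᵀ = Mᵀs.
det = 6·313626 − 766² = 1295000.
m = ((-371)·313626 − 766·(-154944))/1295000 = 1165929/647500; c = (6·(-154944) − 766·(-371))/1295000 = -322739/647500.

m = 1.801, c = -0.498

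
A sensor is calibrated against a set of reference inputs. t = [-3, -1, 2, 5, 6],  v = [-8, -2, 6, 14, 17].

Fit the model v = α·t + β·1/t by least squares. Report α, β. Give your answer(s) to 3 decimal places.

Compute the Gram sums: Σt·t = 75, Σt·1/t = 5, Σ1/t·1/t = 643/450.
Moment sums: Σt·v = 210, Σ1/t·v = 133/10.
det = 75·(643/450) − 5² = 493/6.
α = (210·(643/450) − 5·(133/10))/(493/6) = 7007/2465; β = (75·(133/10) − 5·210)/(493/6) = -315/493.

α = 2.843, β = -0.639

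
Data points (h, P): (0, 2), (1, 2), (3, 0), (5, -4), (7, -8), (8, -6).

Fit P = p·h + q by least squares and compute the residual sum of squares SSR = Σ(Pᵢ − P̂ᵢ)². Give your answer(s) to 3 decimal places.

SSR = 7.564

Compute the Gram sums: Σh·h = 148, Σh = 24, Σ1 = 6.
And Σh·P = -122, ΣP = -14.
So AᵀA·[p, q]ᵀ = AᵀP: [[148, 24]; [24, 6]]·[p, q]ᵀ = [-122, -14]ᵀ.
Eliminating q: 6·(row 1) − 24·(row 2) gives 312·p = 6·(-122) − 24·(-14) = -396, so p = -33/26.
Then q = ((-14) − 24·(-33/26))/6 = 107/39.
Residuals: -29/39, 41/78, 83/78, -31/78, -145/78, 55/39; SSR = 295/39.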